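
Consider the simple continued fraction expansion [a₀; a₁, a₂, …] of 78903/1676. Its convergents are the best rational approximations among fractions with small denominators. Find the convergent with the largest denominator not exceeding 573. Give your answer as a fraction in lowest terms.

20479/435

a_0 = 47: 47/1  (≤ bound)
a_1 = 12: 565/12  (≤ bound)
a_2 = 1: 612/13  (≤ bound)
a_3 = 3: 2401/51  (≤ bound)
a_4 = 1: 3013/64  (≤ bound)
a_5 = 5: 17466/371  (≤ bound)
a_6 = 1: 20479/435  (≤ bound)
a_7 = 3: 78903/1676  (> 573, stop)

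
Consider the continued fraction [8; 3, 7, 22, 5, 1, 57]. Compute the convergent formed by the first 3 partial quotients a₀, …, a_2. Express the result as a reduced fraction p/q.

183/22

a_0 = 8: 8/1
a_1 = 3: 25/3
a_2 = 7: 183/22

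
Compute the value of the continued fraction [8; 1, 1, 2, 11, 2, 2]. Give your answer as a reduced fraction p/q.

2536/295

Start with 2.
2 + 1/(2/1) = 2 + 1/2 = 5/2
11 + 1/(5/2) = 11 + 2/5 = 57/5
2 + 1/(57/5) = 2 + 5/57 = 119/57
1 + 1/(119/57) = 1 + 57/119 = 176/119
1 + 1/(176/119) = 1 + 119/176 = 295/176
8 + 1/(295/176) = 8 + 176/295 = 2536/295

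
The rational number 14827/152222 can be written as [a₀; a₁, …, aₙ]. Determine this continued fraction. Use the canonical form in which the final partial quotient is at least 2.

[0; 10, 3, 1, 3, 35, 28]

Run the Euclidean algorithm, recording each quotient:
⌊14827/152222⌋ = 0, remainder 14827
⌊152222/14827⌋ = 10, remainder 3952
⌊14827/3952⌋ = 3, remainder 2971
⌊3952/2971⌋ = 1, remainder 981
⌊2971/981⌋ = 3, remainder 28
⌊981/28⌋ = 35, remainder 1
⌊28/1⌋ = 28, remainder 0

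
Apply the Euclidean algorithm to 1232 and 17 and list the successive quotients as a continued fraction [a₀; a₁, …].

1232 ÷ 17 → quotient 72, remainder 8
17 ÷ 8 → quotient 2, remainder 1
8 ÷ 1 → quotient 8, remainder 0

[72; 2, 8]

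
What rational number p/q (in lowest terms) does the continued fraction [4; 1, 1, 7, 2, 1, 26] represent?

Start with 26.
1 + 1/(26/1) = 1 + 1/26 = 27/26
2 + 1/(27/26) = 2 + 26/27 = 80/27
7 + 1/(80/27) = 7 + 27/80 = 587/80
1 + 1/(587/80) = 1 + 80/587 = 667/587
1 + 1/(667/587) = 1 + 587/667 = 1254/667
4 + 1/(1254/667) = 4 + 667/1254 = 5683/1254

5683/1254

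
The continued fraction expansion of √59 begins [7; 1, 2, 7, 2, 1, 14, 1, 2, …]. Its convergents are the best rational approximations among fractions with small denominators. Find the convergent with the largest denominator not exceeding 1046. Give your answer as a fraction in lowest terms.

7781/1013

a_0 = 7: 7/1  (≤ bound)
a_1 = 1: 8/1  (≤ bound)
a_2 = 2: 23/3  (≤ bound)
a_3 = 7: 169/22  (≤ bound)
a_4 = 2: 361/47  (≤ bound)
a_5 = 1: 530/69  (≤ bound)
a_6 = 14: 7781/1013  (≤ bound)
a_7 = 1: 8311/1082  (> 1046, stop)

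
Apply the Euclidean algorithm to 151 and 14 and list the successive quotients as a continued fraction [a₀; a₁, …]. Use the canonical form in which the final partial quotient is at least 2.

[10; 1, 3, 1, 2]

Repeatedly divide and take the remainder:
⌊151/14⌋ = 10, remainder 11
⌊14/11⌋ = 1, remainder 3
⌊11/3⌋ = 3, remainder 2
⌊3/2⌋ = 1, remainder 1
⌊2/1⌋ = 2, remainder 0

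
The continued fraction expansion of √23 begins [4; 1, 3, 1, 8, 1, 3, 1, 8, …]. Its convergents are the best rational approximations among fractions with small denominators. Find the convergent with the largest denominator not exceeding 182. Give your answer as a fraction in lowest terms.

235/49

a_0 = 4: 4/1  (≤ bound)
a_1 = 1: 5/1  (≤ bound)
a_2 = 3: 19/4  (≤ bound)
a_3 = 1: 24/5  (≤ bound)
a_4 = 8: 211/44  (≤ bound)
a_5 = 1: 235/49  (≤ bound)
a_6 = 3: 916/191  (> 182, stop)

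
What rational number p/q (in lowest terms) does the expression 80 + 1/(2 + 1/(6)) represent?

1046/13

Work from the innermost term outward:
Start with 6.
2 + 1/(6/1) = 2 + 1/6 = 13/6
80 + 1/(13/6) = 80 + 6/13 = 1046/13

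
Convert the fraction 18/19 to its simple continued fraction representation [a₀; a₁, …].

[0; 1, 18]

18 = 0·19 + 18, so a_0 = 0
19 = 1·18 + 1, so a_1 = 1
18 = 18·1 + 0, so a_2 = 18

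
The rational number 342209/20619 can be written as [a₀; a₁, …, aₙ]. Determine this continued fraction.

⌊342209/20619⌋ = 16, remainder 12305
⌊20619/12305⌋ = 1, remainder 8314
⌊12305/8314⌋ = 1, remainder 3991
⌊8314/3991⌋ = 2, remainder 332
⌊3991/332⌋ = 12, remainder 7
⌊332/7⌋ = 47, remainder 3
⌊7/3⌋ = 2, remainder 1
⌊3/1⌋ = 3, remainder 0

[16; 1, 1, 2, 12, 47, 2, 3]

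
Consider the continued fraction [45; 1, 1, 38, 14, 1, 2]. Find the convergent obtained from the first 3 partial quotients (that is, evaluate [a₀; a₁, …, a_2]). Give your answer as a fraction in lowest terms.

91/2

Work from the innermost term outward:
Start with 1.
1 + 1/(1/1) = 1 + 1/1 = 2/1
45 + 1/(2/1) = 45 + 1/2 = 91/2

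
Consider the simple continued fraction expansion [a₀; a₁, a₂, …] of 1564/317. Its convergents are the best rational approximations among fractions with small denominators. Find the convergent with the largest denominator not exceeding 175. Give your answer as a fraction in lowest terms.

a_0 = 4: 4/1  (≤ bound)
a_1 = 1: 5/1  (≤ bound)
a_2 = 14: 74/15  (≤ bound)
a_3 = 10: 745/151  (≤ bound)
a_4 = 2: 1564/317  (> 175, stop)

745/151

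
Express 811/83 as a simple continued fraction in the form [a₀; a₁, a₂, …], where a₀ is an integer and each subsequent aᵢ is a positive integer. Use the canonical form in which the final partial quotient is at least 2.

[9; 1, 3, 2, 1, 2, 2]

811 ÷ 83 → quotient 9, remainder 64
83 ÷ 64 → quotient 1, remainder 19
64 ÷ 19 → quotient 3, remainder 7
19 ÷ 7 → quotient 2, remainder 5
7 ÷ 5 → quotient 1, remainder 2
5 ÷ 2 → quotient 2, remainder 1
2 ÷ 1 → quotient 2, remainder 0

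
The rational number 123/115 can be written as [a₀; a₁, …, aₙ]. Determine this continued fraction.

[1; 14, 2, 1, 2]

⌊123/115⌋ = 1, remainder 8
⌊115/8⌋ = 14, remainder 3
⌊8/3⌋ = 2, remainder 2
⌊3/2⌋ = 1, remainder 1
⌊2/1⌋ = 2, remainder 0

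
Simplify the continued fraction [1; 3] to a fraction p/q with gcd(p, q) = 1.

Use the convergent recurrence hₖ = aₖ·hₖ₋₁ + hₖ₋₂ (and likewise for the denominators kₖ):
a_0 = 1: 1/1
a_1 = 3: 4/3

4/3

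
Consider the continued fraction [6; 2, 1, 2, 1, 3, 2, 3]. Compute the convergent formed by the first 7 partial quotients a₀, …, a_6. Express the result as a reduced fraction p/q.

592/93

a_0 = 6: 6/1
a_1 = 2: 13/2
a_2 = 1: 19/3
a_3 = 2: 51/8
a_4 = 1: 70/11
a_5 = 3: 261/41
a_6 = 2: 592/93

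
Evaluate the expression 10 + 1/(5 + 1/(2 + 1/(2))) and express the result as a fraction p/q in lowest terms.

Use the convergent recurrence hₖ = aₖ·hₖ₋₁ + hₖ₋₂ (and likewise for the denominators kₖ):
a_0 = 10: 10/1
a_1 = 5: 51/5
a_2 = 2: 112/11
a_3 = 2: 275/27

275/27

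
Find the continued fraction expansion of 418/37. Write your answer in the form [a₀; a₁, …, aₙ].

Apply division with remainder until the remainder is 0:
418 = 11·37 + 11, so a_0 = 11
37 = 3·11 + 4, so a_1 = 3
11 = 2·4 + 3, so a_2 = 2
4 = 1·3 + 1, so a_3 = 1
3 = 3·1 + 0, so a_4 = 3

[11; 3, 2, 1, 3]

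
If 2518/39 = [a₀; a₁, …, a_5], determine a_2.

1

Apply division with remainder until the remainder is 0:
2518 ÷ 39 → quotient 64, remainder 22
39 ÷ 22 → quotient 1, remainder 17
22 ÷ 17 → quotient 1, remainder 5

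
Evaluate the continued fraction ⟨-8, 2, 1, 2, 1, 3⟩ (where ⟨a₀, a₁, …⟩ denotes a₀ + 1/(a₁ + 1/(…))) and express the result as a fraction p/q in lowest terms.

-313/41

a_0 = -8: -8/1
a_1 = 2: -15/2
a_2 = 1: -23/3
a_3 = 2: -61/8
a_4 = 1: -84/11
a_5 = 3: -313/41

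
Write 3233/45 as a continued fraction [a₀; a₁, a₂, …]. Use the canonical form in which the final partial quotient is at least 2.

Apply division with remainder until the remainder is 0:
⌊3233/45⌋ = 71, remainder 38
⌊45/38⌋ = 1, remainder 7
⌊38/7⌋ = 5, remainder 3
⌊7/3⌋ = 2, remainder 1
⌊3/1⌋ = 3, remainder 0

[71; 1, 5, 2, 3]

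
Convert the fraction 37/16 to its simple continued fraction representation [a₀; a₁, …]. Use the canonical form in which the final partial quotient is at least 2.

[2; 3, 5]

Apply division with remainder until the remainder is 0:
37 = 2·16 + 5, so a_0 = 2
16 = 3·5 + 1, so a_1 = 3
5 = 5·1 + 0, so a_2 = 5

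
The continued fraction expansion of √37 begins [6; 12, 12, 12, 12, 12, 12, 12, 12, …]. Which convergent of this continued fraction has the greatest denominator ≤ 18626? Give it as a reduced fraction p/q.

a_0 = 6: 6/1  (≤ bound)
a_1 = 12: 73/12  (≤ bound)
a_2 = 12: 882/145  (≤ bound)
a_3 = 12: 10657/1752  (≤ bound)
a_4 = 12: 128766/21169  (> 18626, stop)

10657/1752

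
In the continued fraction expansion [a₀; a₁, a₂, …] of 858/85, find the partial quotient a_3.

1

⌊858/85⌋ = 10, remainder 8
⌊85/8⌋ = 10, remainder 5
⌊8/5⌋ = 1, remainder 3
⌊5/3⌋ = 1, remainder 2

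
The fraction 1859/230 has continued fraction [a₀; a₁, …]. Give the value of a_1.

12

1859 = 8·230 + 19, so a_0 = 8
230 = 12·19 + 2, so a_1 = 12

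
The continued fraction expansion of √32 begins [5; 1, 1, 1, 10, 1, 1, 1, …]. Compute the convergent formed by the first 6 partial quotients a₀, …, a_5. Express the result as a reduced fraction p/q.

Start with 1.
10 + 1/(1/1) = 10 + 1/1 = 11/1
1 + 1/(11/1) = 1 + 1/11 = 12/11
1 + 1/(12/11) = 1 + 11/12 = 23/12
1 + 1/(23/12) = 1 + 12/23 = 35/23
5 + 1/(35/23) = 5 + 23/35 = 198/35

198/35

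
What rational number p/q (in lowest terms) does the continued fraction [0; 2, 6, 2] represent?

13/28

Start with 2.
6 + 1/(2/1) = 6 + 1/2 = 13/2
2 + 1/(13/2) = 2 + 2/13 = 28/13
0 + 1/(28/13) = 0 + 13/28 = 13/28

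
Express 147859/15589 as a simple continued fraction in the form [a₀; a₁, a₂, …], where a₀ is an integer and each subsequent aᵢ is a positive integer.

[9; 2, 15, 1, 46, 3, 3]

Apply division with remainder until the remainder is 0:
147859 ÷ 15589 → quotient 9, remainder 7558
15589 ÷ 7558 → quotient 2, remainder 473
7558 ÷ 473 → quotient 15, remainder 463
473 ÷ 463 → quotient 1, remainder 10
463 ÷ 10 → quotient 46, remainder 3
10 ÷ 3 → quotient 3, remainder 1
3 ÷ 1 → quotient 3, remainder 0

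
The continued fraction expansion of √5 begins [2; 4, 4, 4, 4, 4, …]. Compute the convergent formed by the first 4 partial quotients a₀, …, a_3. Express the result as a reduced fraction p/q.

a_0 = 2: 2/1
a_1 = 4: 9/4
a_2 = 4: 38/17
a_3 = 4: 161/72

161/72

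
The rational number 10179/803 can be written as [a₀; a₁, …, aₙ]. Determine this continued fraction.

[12; 1, 2, 11, 3, 3, 2]

⌊10179/803⌋ = 12, remainder 543
⌊803/543⌋ = 1, remainder 260
⌊543/260⌋ = 2, remainder 23
⌊260/23⌋ = 11, remainder 7
⌊23/7⌋ = 3, remainder 2
⌊7/2⌋ = 3, remainder 1
⌊2/1⌋ = 2, remainder 0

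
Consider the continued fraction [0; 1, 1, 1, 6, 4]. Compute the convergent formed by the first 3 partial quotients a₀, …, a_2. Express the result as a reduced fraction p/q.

1/2

Collapse the nested fraction from the inside out:
Start with 1.
1 + 1/(1/1) = 1 + 1/1 = 2/1
0 + 1/(2/1) = 0 + 1/2 = 1/2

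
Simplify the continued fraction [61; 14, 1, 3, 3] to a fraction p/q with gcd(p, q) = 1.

Start with 3.
3 + 1/(3/1) = 3 + 1/3 = 10/3
1 + 1/(10/3) = 1 + 3/10 = 13/10
14 + 1/(13/10) = 14 + 10/13 = 192/13
61 + 1/(192/13) = 61 + 13/192 = 11725/192

11725/192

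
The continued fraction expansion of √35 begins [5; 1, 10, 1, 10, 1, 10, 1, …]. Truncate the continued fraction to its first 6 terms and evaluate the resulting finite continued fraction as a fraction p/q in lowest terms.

Build up convergents one term at a time:
a_0 = 5: 5/1
a_1 = 1: 6/1
a_2 = 10: 65/11
a_3 = 1: 71/12
a_4 = 10: 775/131
a_5 = 1: 846/143

846/143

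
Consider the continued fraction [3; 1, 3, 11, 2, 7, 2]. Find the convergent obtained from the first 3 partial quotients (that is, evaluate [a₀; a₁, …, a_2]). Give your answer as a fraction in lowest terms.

15/4

Start with 3.
1 + 1/(3/1) = 1 + 1/3 = 4/3
3 + 1/(4/3) = 3 + 3/4 = 15/4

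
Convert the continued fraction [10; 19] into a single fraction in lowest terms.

191/19

Work from the innermost term outward:
Start with 19.
10 + 1/(19/1) = 10 + 1/19 = 191/19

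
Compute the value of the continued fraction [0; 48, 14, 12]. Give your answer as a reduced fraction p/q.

169/8124

Start with 12.
14 + 1/(12/1) = 14 + 1/12 = 169/12
48 + 1/(169/12) = 48 + 12/169 = 8124/169
0 + 1/(8124/169) = 0 + 169/8124 = 169/8124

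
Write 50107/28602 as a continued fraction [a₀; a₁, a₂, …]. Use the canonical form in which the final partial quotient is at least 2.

Apply division with remainder until the remainder is 0:
50107 = 1·28602 + 21505, so a_0 = 1
28602 = 1·21505 + 7097, so a_1 = 1
21505 = 3·7097 + 214, so a_2 = 3
7097 = 33·214 + 35, so a_3 = 33
214 = 6·35 + 4, so a_4 = 6
35 = 8·4 + 3, so a_5 = 8
4 = 1·3 + 1, so a_6 = 1
3 = 3·1 + 0, so a_7 = 3

[1; 1, 3, 33, 6, 8, 1, 3]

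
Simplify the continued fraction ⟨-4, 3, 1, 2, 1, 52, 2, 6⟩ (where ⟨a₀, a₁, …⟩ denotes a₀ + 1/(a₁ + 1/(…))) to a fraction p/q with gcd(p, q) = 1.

Work from the innermost term outward:
Start with 6.
2 + 1/(6/1) = 2 + 1/6 = 13/6
52 + 1/(13/6) = 52 + 6/13 = 682/13
1 + 1/(682/13) = 1 + 13/682 = 695/682
2 + 1/(695/682) = 2 + 682/695 = 2072/695
1 + 1/(2072/695) = 1 + 695/2072 = 2767/2072
3 + 1/(2767/2072) = 3 + 2072/2767 = 10373/2767
-4 + 1/(10373/2767) = -4 + 2767/10373 = -38725/10373

-38725/10373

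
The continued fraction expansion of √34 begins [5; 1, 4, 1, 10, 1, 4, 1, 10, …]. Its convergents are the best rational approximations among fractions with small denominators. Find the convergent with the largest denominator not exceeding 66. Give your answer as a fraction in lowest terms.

a_0 = 5: 5/1  (≤ bound)
a_1 = 1: 6/1  (≤ bound)
a_2 = 4: 29/5  (≤ bound)
a_3 = 1: 35/6  (≤ bound)
a_4 = 10: 379/65  (≤ bound)
a_5 = 1: 414/71  (> 66, stop)

379/65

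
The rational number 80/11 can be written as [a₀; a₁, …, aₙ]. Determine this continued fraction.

Run the Euclidean algorithm, recording each quotient:
80 ÷ 11 → quotient 7, remainder 3
11 ÷ 3 → quotient 3, remainder 2
3 ÷ 2 → quotient 1, remainder 1
2 ÷ 1 → quotient 2, remainder 0

[7; 3, 1, 2]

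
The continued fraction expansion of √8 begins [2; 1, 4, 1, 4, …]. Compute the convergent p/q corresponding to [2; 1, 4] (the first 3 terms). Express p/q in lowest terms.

Start with 4.
1 + 1/(4/1) = 1 + 1/4 = 5/4
2 + 1/(5/4) = 2 + 4/5 = 14/5

14/5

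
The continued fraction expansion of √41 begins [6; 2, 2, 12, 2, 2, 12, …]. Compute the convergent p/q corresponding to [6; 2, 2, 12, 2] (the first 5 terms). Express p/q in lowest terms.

a_0 = 6: 6/1
a_1 = 2: 13/2
a_2 = 2: 32/5
a_3 = 12: 397/62
a_4 = 2: 826/129

826/129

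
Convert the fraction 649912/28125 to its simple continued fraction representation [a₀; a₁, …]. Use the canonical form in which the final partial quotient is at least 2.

[23; 9, 3, 1, 5, 21, 1, 5]

⌊649912/28125⌋ = 23, remainder 3037
⌊28125/3037⌋ = 9, remainder 792
⌊3037/792⌋ = 3, remainder 661
⌊792/661⌋ = 1, remainder 131
⌊661/131⌋ = 5, remainder 6
⌊131/6⌋ = 21, remainder 5
⌊6/5⌋ = 1, remainder 1
⌊5/1⌋ = 5, remainder 0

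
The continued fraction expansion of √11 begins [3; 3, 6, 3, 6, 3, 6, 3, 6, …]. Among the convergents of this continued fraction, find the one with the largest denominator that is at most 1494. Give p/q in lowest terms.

List convergents until the denominator exceeds the bound:
a_0 = 3: 3/1  (≤ bound)
a_1 = 3: 10/3  (≤ bound)
a_2 = 6: 63/19  (≤ bound)
a_3 = 3: 199/60  (≤ bound)
a_4 = 6: 1257/379  (≤ bound)
a_5 = 3: 3970/1197  (≤ bound)
a_6 = 6: 25077/7561  (> 1494, stop)

3970/1197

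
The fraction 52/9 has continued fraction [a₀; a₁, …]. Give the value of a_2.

3

Apply division with remainder until the remainder is 0:
52 = 5·9 + 7, so a_0 = 5
9 = 1·7 + 2, so a_1 = 1
7 = 3·2 + 1, so a_2 = 3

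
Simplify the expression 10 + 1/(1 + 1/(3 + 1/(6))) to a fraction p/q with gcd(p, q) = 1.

269/25

Collapse the nested fraction from the inside out:
Start with 6.
3 + 1/(6/1) = 3 + 1/6 = 19/6
1 + 1/(19/6) = 1 + 6/19 = 25/19
10 + 1/(25/19) = 10 + 19/25 = 269/25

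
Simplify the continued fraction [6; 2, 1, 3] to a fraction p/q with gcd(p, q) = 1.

Starting at the tail and folding back:
Start with 3.
1 + 1/(3/1) = 1 + 1/3 = 4/3
2 + 1/(4/3) = 2 + 3/4 = 11/4
6 + 1/(11/4) = 6 + 4/11 = 70/11

70/11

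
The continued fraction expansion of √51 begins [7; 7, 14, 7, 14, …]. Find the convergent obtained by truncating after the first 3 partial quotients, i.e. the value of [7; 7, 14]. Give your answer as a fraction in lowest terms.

707/99

Start with 14.
7 + 1/(14/1) = 7 + 1/14 = 99/14
7 + 1/(99/14) = 7 + 14/99 = 707/99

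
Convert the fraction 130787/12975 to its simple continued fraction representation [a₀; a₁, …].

[10; 12, 1, 1, 20, 4, 6]

130787 ÷ 12975 → quotient 10, remainder 1037
12975 ÷ 1037 → quotient 12, remainder 531
1037 ÷ 531 → quotient 1, remainder 506
531 ÷ 506 → quotient 1, remainder 25
506 ÷ 25 → quotient 20, remainder 6
25 ÷ 6 → quotient 4, remainder 1
6 ÷ 1 → quotient 6, remainder 0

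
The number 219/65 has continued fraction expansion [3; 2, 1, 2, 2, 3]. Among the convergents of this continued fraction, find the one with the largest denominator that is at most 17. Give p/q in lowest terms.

List convergents until the denominator exceeds the bound:
a_0 = 3: 3/1  (≤ bound)
a_1 = 2: 7/2  (≤ bound)
a_2 = 1: 10/3  (≤ bound)
a_3 = 2: 27/8  (≤ bound)
a_4 = 2: 64/19  (> 17, stop)

27/8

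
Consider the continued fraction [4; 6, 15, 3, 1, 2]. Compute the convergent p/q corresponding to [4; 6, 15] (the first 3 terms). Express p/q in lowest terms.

Use the convergent recurrence hₖ = aₖ·hₖ₋₁ + hₖ₋₂ (and likewise for the denominators kₖ):
a_0 = 4: 4/1
a_1 = 6: 25/6
a_2 = 15: 379/91

379/91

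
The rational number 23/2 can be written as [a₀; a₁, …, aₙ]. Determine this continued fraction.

⌊23/2⌋ = 11, remainder 1
⌊2/1⌋ = 2, remainder 0

[11; 2]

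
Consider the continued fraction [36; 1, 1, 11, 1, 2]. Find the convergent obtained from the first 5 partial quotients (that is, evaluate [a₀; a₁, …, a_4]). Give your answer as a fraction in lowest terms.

913/25

a_0 = 36: 36/1
a_1 = 1: 37/1
a_2 = 1: 73/2
a_3 = 11: 840/23
a_4 = 1: 913/25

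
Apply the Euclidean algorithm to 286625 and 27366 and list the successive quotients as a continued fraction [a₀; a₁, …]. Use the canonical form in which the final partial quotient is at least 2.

Run the Euclidean algorithm, recording each quotient:
286625 ÷ 27366 → quotient 10, remainder 12965
27366 ÷ 12965 → quotient 2, remainder 1436
12965 ÷ 1436 → quotient 9, remainder 41
1436 ÷ 41 → quotient 35, remainder 1
41 ÷ 1 → quotient 41, remainder 0

[10; 2, 9, 35, 41]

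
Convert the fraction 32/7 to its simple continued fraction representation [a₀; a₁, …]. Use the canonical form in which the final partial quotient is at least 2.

32 ÷ 7 → quotient 4, remainder 4
7 ÷ 4 → quotient 1, remainder 3
4 ÷ 3 → quotient 1, remainder 1
3 ÷ 1 → quotient 3, remainder 0

[4; 1, 1, 3]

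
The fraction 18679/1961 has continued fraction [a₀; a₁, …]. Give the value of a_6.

9

⌊18679/1961⌋ = 9, remainder 1030
⌊1961/1030⌋ = 1, remainder 931
⌊1030/931⌋ = 1, remainder 99
⌊931/99⌋ = 9, remainder 40
⌊99/40⌋ = 2, remainder 19
⌊40/19⌋ = 2, remainder 2
⌊19/2⌋ = 9, remainder 1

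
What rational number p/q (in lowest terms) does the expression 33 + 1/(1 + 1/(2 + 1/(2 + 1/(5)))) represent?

Start with 5.
2 + 1/(5/1) = 2 + 1/5 = 11/5
2 + 1/(11/5) = 2 + 5/11 = 27/11
1 + 1/(27/11) = 1 + 11/27 = 38/27
33 + 1/(38/27) = 33 + 27/38 = 1281/38

1281/38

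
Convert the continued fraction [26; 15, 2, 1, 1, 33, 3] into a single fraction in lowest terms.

204297/7838

a_0 = 26: 26/1
a_1 = 15: 391/15
a_2 = 2: 808/31
a_3 = 1: 1199/46
a_4 = 1: 2007/77
a_5 = 33: 67430/2587
a_6 = 3: 204297/7838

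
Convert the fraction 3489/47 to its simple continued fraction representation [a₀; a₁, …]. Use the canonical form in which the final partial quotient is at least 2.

[74; 4, 3, 1, 2]

⌊3489/47⌋ = 74, remainder 11
⌊47/11⌋ = 4, remainder 3
⌊11/3⌋ = 3, remainder 2
⌊3/2⌋ = 1, remainder 1
⌊2/1⌋ = 2, remainder 0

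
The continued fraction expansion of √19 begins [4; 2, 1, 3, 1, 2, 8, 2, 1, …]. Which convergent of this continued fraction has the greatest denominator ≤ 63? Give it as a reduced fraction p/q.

a_0 = 4: 4/1  (≤ bound)
a_1 = 2: 9/2  (≤ bound)
a_2 = 1: 13/3  (≤ bound)
a_3 = 3: 48/11  (≤ bound)
a_4 = 1: 61/14  (≤ bound)
a_5 = 2: 170/39  (≤ bound)
a_6 = 8: 1421/326  (> 63, stop)

170/39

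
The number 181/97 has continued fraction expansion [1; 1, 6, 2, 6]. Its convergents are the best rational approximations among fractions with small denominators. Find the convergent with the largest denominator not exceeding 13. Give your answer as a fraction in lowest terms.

13/7

List convergents until the denominator exceeds the bound:
a_0 = 1: 1/1  (≤ bound)
a_1 = 1: 2/1  (≤ bound)
a_2 = 6: 13/7  (≤ bound)
a_3 = 2: 28/15  (> 13, stop)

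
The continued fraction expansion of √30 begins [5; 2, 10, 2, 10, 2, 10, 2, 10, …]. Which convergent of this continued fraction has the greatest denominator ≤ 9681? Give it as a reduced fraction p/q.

5291/966

a_0 = 5: 5/1  (≤ bound)
a_1 = 2: 11/2  (≤ bound)
a_2 = 10: 115/21  (≤ bound)
a_3 = 2: 241/44  (≤ bound)
a_4 = 10: 2525/461  (≤ bound)
a_5 = 2: 5291/966  (≤ bound)
a_6 = 10: 55435/10121  (> 9681, stop)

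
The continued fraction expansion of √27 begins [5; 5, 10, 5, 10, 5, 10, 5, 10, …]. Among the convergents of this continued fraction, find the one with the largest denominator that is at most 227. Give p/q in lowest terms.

265/51

a_0 = 5: 5/1  (≤ bound)
a_1 = 5: 26/5  (≤ bound)
a_2 = 10: 265/51  (≤ bound)
a_3 = 5: 1351/260  (> 227, stop)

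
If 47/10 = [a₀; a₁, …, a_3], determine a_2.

⌊47/10⌋ = 4, remainder 7
⌊10/7⌋ = 1, remainder 3
⌊7/3⌋ = 2, remainder 1

2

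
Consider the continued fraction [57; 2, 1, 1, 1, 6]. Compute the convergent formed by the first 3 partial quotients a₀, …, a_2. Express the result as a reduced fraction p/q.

Compute successive convergents:
a_0 = 57: 57/1
a_1 = 2: 115/2
a_2 = 1: 172/3

172/3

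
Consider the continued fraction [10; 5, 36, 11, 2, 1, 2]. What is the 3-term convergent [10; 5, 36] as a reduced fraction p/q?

1846/181

Use the convergent recurrence hₖ = aₖ·hₖ₋₁ + hₖ₋₂ (and likewise for the denominators kₖ):
a_0 = 10: 10/1
a_1 = 5: 51/5
a_2 = 36: 1846/181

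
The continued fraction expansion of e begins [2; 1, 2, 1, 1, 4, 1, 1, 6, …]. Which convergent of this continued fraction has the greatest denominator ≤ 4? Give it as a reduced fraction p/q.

a_0 = 2: 2/1  (≤ bound)
a_1 = 1: 3/1  (≤ bound)
a_2 = 2: 8/3  (≤ bound)
a_3 = 1: 11/4  (≤ bound)
a_4 = 1: 19/7  (> 4, stop)

11/4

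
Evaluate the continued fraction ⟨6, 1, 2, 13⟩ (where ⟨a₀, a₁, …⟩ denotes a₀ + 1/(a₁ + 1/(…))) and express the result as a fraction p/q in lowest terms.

Starting at the tail and folding back:
Start with 13.
2 + 1/(13/1) = 2 + 1/13 = 27/13
1 + 1/(27/13) = 1 + 13/27 = 40/27
6 + 1/(40/27) = 6 + 27/40 = 267/40

267/40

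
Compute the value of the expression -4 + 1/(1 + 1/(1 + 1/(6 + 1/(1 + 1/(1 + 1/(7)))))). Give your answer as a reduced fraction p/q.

Start with 7.
1 + 1/(7/1) = 1 + 1/7 = 8/7
1 + 1/(8/7) = 1 + 7/8 = 15/8
6 + 1/(15/8) = 6 + 8/15 = 98/15
1 + 1/(98/15) = 1 + 15/98 = 113/98
1 + 1/(113/98) = 1 + 98/113 = 211/113
-4 + 1/(211/113) = -4 + 113/211 = -731/211

-731/211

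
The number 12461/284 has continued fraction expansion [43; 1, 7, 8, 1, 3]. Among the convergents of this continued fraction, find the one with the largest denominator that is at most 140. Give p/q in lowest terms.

3203/73

a_0 = 43: 43/1  (≤ bound)
a_1 = 1: 44/1  (≤ bound)
a_2 = 7: 351/8  (≤ bound)
a_3 = 8: 2852/65  (≤ bound)
a_4 = 1: 3203/73  (≤ bound)
a_5 = 3: 12461/284  (> 140, stop)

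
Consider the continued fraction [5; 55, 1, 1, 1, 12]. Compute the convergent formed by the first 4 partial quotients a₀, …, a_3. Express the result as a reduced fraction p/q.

557/111

Use the convergent recurrence hₖ = aₖ·hₖ₋₁ + hₖ₋₂ (and likewise for the denominators kₖ):
a_0 = 5: 5/1
a_1 = 55: 276/55
a_2 = 1: 281/56
a_3 = 1: 557/111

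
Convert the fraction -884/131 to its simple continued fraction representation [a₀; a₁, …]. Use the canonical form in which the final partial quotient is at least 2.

⌊-884/131⌋ = -7, remainder 33
⌊131/33⌋ = 3, remainder 32
⌊33/32⌋ = 1, remainder 1
⌊32/1⌋ = 32, remainder 0

[-7; 3, 1, 32]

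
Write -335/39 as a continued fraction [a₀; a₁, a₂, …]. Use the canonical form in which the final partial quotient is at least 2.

[-9; 2, 2, 3, 2]

-335 ÷ 39 → quotient -9, remainder 16
39 ÷ 16 → quotient 2, remainder 7
16 ÷ 7 → quotient 2, remainder 2
7 ÷ 2 → quotient 3, remainder 1
2 ÷ 1 → quotient 2, remainder 0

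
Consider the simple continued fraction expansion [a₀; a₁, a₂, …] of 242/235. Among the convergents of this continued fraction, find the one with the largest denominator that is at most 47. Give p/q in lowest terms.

35/34

a_0 = 1: 1/1  (≤ bound)
a_1 = 33: 34/33  (≤ bound)
a_2 = 1: 35/34  (≤ bound)
a_3 = 1: 69/67  (> 47, stop)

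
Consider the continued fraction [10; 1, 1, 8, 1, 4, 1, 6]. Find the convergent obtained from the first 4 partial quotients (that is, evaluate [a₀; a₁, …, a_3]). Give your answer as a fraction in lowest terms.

179/17

Work from the innermost term outward:
Start with 8.
1 + 1/(8/1) = 1 + 1/8 = 9/8
1 + 1/(9/8) = 1 + 8/9 = 17/9
10 + 1/(17/9) = 10 + 9/17 = 179/17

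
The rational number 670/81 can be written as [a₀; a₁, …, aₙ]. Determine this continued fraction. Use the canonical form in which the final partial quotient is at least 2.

Repeatedly divide and take the remainder:
670 ÷ 81 → quotient 8, remainder 22
81 ÷ 22 → quotient 3, remainder 15
22 ÷ 15 → quotient 1, remainder 7
15 ÷ 7 → quotient 2, remainder 1
7 ÷ 1 → quotient 7, remainder 0

[8; 3, 1, 2, 7]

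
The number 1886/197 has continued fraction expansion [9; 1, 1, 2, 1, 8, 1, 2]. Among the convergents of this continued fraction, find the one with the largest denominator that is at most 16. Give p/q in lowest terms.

67/7

a_0 = 9: 9/1  (≤ bound)
a_1 = 1: 10/1  (≤ bound)
a_2 = 1: 19/2  (≤ bound)
a_3 = 2: 48/5  (≤ bound)
a_4 = 1: 67/7  (≤ bound)
a_5 = 8: 584/61  (> 16, stop)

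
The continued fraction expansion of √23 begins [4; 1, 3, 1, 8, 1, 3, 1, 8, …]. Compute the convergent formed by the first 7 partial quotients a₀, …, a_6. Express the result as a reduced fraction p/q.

916/191

Start with 3.
1 + 1/(3/1) = 1 + 1/3 = 4/3
8 + 1/(4/3) = 8 + 3/4 = 35/4
1 + 1/(35/4) = 1 + 4/35 = 39/35
3 + 1/(39/35) = 3 + 35/39 = 152/39
1 + 1/(152/39) = 1 + 39/152 = 191/152
4 + 1/(191/152) = 4 + 152/191 = 916/191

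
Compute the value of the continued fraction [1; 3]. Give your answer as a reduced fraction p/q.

Start with 3.
1 + 1/(3/1) = 1 + 1/3 = 4/3

4/3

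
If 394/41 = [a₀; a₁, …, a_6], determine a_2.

394 = 9·41 + 25, so a_0 = 9
41 = 1·25 + 16, so a_1 = 1
25 = 1·16 + 9, so a_2 = 1

1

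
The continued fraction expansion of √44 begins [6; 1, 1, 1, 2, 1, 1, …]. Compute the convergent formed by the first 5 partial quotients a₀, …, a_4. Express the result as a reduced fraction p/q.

Compute successive convergents:
a_0 = 6: 6/1
a_1 = 1: 7/1
a_2 = 1: 13/2
a_3 = 1: 20/3
a_4 = 2: 53/8

53/8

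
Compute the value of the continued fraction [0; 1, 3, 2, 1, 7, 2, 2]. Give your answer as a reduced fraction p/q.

Work from the innermost term outward:
Start with 2.
2 + 1/(2/1) = 2 + 1/2 = 5/2
7 + 1/(5/2) = 7 + 2/5 = 37/5
1 + 1/(37/5) = 1 + 5/37 = 42/37
2 + 1/(42/37) = 2 + 37/42 = 121/42
3 + 1/(121/42) = 3 + 42/121 = 405/121
1 + 1/(405/121) = 1 + 121/405 = 526/405
0 + 1/(526/405) = 0 + 405/526 = 405/526

405/526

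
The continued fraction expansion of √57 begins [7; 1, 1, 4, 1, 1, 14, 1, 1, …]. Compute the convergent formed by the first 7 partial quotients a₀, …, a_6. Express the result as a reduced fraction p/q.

Compute successive convergents:
a_0 = 7: 7/1
a_1 = 1: 8/1
a_2 = 1: 15/2
a_3 = 4: 68/9
a_4 = 1: 83/11
a_5 = 1: 151/20
a_6 = 14: 2197/291

2197/291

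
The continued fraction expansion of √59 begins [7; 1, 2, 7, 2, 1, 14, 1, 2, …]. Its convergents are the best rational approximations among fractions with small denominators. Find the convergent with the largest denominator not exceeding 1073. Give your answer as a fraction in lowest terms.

7781/1013

a_0 = 7: 7/1  (≤ bound)
a_1 = 1: 8/1  (≤ bound)
a_2 = 2: 23/3  (≤ bound)
a_3 = 7: 169/22  (≤ bound)
a_4 = 2: 361/47  (≤ bound)
a_5 = 1: 530/69  (≤ bound)
a_6 = 14: 7781/1013  (≤ bound)
a_7 = 1: 8311/1082  (> 1073, stop)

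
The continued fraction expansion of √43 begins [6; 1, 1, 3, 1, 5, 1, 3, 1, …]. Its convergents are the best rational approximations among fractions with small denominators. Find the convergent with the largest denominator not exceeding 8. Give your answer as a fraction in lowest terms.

46/7

List convergents until the denominator exceeds the bound:
a_0 = 6: 6/1  (≤ bound)
a_1 = 1: 7/1  (≤ bound)
a_2 = 1: 13/2  (≤ bound)
a_3 = 3: 46/7  (≤ bound)
a_4 = 1: 59/9  (> 8, stop)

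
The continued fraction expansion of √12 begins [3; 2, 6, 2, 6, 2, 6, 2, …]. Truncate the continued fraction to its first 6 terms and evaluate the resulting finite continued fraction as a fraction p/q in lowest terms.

Start with 2.
6 + 1/(2/1) = 6 + 1/2 = 13/2
2 + 1/(13/2) = 2 + 2/13 = 28/13
6 + 1/(28/13) = 6 + 13/28 = 181/28
2 + 1/(181/28) = 2 + 28/181 = 390/181
3 + 1/(390/181) = 3 + 181/390 = 1351/390

1351/390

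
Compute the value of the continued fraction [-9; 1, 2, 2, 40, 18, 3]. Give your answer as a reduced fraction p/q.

-129149/15586

Start with 3.
18 + 1/(3/1) = 18 + 1/3 = 55/3
40 + 1/(55/3) = 40 + 3/55 = 2203/55
2 + 1/(2203/55) = 2 + 55/2203 = 4461/2203
2 + 1/(4461/2203) = 2 + 2203/4461 = 11125/4461
1 + 1/(11125/4461) = 1 + 4461/11125 = 15586/11125
-9 + 1/(15586/11125) = -9 + 11125/15586 = -129149/15586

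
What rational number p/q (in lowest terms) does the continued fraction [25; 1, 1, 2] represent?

Start with 2.
1 + 1/(2/1) = 1 + 1/2 = 3/2
1 + 1/(3/2) = 1 + 2/3 = 5/3
25 + 1/(5/3) = 25 + 3/5 = 128/5

128/5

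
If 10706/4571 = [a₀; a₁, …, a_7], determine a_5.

12

⌊10706/4571⌋ = 2, remainder 1564
⌊4571/1564⌋ = 2, remainder 1443
⌊1564/1443⌋ = 1, remainder 121
⌊1443/121⌋ = 11, remainder 112
⌊121/112⌋ = 1, remainder 9
⌊112/9⌋ = 12, remainder 4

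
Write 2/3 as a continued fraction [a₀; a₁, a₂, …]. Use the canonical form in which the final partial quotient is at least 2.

Apply division with remainder until the remainder is 0:
2 = 0·3 + 2, so a_0 = 0
3 = 1·2 + 1, so a_1 = 1
2 = 2·1 + 0, so a_2 = 2

[0; 1, 2]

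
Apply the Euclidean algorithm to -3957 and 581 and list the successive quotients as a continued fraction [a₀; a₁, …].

[-7; 5, 3, 1, 1, 4, 1, 2]

⌊-3957/581⌋ = -7, remainder 110
⌊581/110⌋ = 5, remainder 31
⌊110/31⌋ = 3, remainder 17
⌊31/17⌋ = 1, remainder 14
⌊17/14⌋ = 1, remainder 3
⌊14/3⌋ = 4, remainder 2
⌊3/2⌋ = 1, remainder 1
⌊2/1⌋ = 2, remainder 0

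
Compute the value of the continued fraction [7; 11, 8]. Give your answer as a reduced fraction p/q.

631/89

a_0 = 7: 7/1
a_1 = 11: 78/11
a_2 = 8: 631/89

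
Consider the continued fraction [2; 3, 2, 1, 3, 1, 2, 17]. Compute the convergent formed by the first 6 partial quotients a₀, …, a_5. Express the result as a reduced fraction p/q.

Starting at the tail and folding back:
Start with 1.
3 + 1/(1/1) = 3 + 1/1 = 4/1
1 + 1/(4/1) = 1 + 1/4 = 5/4
2 + 1/(5/4) = 2 + 4/5 = 14/5
3 + 1/(14/5) = 3 + 5/14 = 47/14
2 + 1/(47/14) = 2 + 14/47 = 108/47

108/47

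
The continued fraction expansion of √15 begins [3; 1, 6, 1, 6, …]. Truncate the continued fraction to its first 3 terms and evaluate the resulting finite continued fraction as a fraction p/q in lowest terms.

27/7

Starting at the tail and folding back:
Start with 6.
1 + 1/(6/1) = 1 + 1/6 = 7/6
3 + 1/(7/6) = 3 + 6/7 = 27/7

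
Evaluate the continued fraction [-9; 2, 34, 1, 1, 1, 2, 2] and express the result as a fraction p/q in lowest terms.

-11357/1335

Starting at the tail and folding back:
Start with 2.
2 + 1/(2/1) = 2 + 1/2 = 5/2
1 + 1/(5/2) = 1 + 2/5 = 7/5
1 + 1/(7/5) = 1 + 5/7 = 12/7
1 + 1/(12/7) = 1 + 7/12 = 19/12
34 + 1/(19/12) = 34 + 12/19 = 658/19
2 + 1/(658/19) = 2 + 19/658 = 1335/658
-9 + 1/(1335/658) = -9 + 658/1335 = -11357/1335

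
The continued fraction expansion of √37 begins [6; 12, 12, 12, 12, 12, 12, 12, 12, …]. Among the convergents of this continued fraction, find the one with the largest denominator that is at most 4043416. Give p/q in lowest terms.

a_0 = 6: 6/1  (≤ bound)
a_1 = 12: 73/12  (≤ bound)
a_2 = 12: 882/145  (≤ bound)
a_3 = 12: 10657/1752  (≤ bound)
a_4 = 12: 128766/21169  (≤ bound)
a_5 = 12: 1555849/255780  (≤ bound)
a_6 = 12: 18798954/3090529  (≤ bound)
a_7 = 12: 227143297/37342128  (> 4043416, stop)

18798954/3090529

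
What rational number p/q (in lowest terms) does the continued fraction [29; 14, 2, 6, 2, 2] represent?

29011/998

Start with 2.
2 + 1/(2/1) = 2 + 1/2 = 5/2
6 + 1/(5/2) = 6 + 2/5 = 32/5
2 + 1/(32/5) = 2 + 5/32 = 69/32
14 + 1/(69/32) = 14 + 32/69 = 998/69
29 + 1/(998/69) = 29 + 69/998 = 29011/998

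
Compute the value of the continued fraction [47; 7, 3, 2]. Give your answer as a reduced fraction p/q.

Start with 2.
3 + 1/(2/1) = 3 + 1/2 = 7/2
7 + 1/(7/2) = 7 + 2/7 = 51/7
47 + 1/(51/7) = 47 + 7/51 = 2404/51

2404/51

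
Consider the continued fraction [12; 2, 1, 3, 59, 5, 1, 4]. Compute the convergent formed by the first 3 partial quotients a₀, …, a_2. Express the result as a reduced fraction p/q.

37/3

Build up convergents one term at a time:
a_0 = 12: 12/1
a_1 = 2: 25/2
a_2 = 1: 37/3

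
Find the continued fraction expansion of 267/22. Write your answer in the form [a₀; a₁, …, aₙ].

[12; 7, 3]

⌊267/22⌋ = 12, remainder 3
⌊22/3⌋ = 7, remainder 1
⌊3/1⌋ = 3, remainder 0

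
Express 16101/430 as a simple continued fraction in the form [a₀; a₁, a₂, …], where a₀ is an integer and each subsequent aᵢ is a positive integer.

Repeatedly divide and take the remainder:
16101 = 37·430 + 191, so a_0 = 37
430 = 2·191 + 48, so a_1 = 2
191 = 3·48 + 47, so a_2 = 3
48 = 1·47 + 1, so a_3 = 1
47 = 47·1 + 0, so a_4 = 47

[37; 2, 3, 1, 47]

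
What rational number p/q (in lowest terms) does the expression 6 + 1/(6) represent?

37/6

Start with 6.
6 + 1/(6/1) = 6 + 1/6 = 37/6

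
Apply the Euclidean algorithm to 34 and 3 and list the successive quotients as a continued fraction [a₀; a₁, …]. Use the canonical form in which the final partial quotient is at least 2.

[11; 3]

34 = 11·3 + 1, so a_0 = 11
3 = 3·1 + 0, so a_1 = 3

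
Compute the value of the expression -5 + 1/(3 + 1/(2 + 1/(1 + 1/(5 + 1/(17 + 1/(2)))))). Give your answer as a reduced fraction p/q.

-9474/2015

Build up convergents one term at a time:
a_0 = -5: -5/1
a_1 = 3: -14/3
a_2 = 2: -33/7
a_3 = 1: -47/10
a_4 = 5: -268/57
a_5 = 17: -4603/979
a_6 = 2: -9474/2015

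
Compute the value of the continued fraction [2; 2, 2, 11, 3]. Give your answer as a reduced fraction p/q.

423/176

a_0 = 2: 2/1
a_1 = 2: 5/2
a_2 = 2: 12/5
a_3 = 11: 137/57
a_4 = 3: 423/176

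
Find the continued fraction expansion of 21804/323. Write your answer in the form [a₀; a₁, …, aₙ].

[67; 1, 1, 53, 3]

Repeatedly divide and take the remainder:
21804 = 67·323 + 163, so a_0 = 67
323 = 1·163 + 160, so a_1 = 1
163 = 1·160 + 3, so a_2 = 1
160 = 53·3 + 1, so a_3 = 53
3 = 3·1 + 0, so a_4 = 3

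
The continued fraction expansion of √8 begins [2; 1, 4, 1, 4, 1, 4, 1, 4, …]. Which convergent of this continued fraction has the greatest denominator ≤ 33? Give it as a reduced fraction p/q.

List convergents until the denominator exceeds the bound:
a_0 = 2: 2/1  (≤ bound)
a_1 = 1: 3/1  (≤ bound)
a_2 = 4: 14/5  (≤ bound)
a_3 = 1: 17/6  (≤ bound)
a_4 = 4: 82/29  (≤ bound)
a_5 = 1: 99/35  (> 33, stop)

82/29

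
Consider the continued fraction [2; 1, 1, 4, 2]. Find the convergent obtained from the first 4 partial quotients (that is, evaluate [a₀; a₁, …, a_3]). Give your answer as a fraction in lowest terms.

Start with 4.
1 + 1/(4/1) = 1 + 1/4 = 5/4
1 + 1/(5/4) = 1 + 4/5 = 9/5
2 + 1/(9/5) = 2 + 5/9 = 23/9

23/9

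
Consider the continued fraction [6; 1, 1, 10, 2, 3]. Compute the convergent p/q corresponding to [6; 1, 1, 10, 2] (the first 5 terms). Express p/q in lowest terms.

a_0 = 6: 6/1
a_1 = 1: 7/1
a_2 = 1: 13/2
a_3 = 10: 137/21
a_4 = 2: 287/44

287/44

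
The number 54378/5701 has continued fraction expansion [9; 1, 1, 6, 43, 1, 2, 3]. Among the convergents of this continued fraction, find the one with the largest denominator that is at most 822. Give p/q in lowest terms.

5475/574

a_0 = 9: 9/1  (≤ bound)
a_1 = 1: 10/1  (≤ bound)
a_2 = 1: 19/2  (≤ bound)
a_3 = 6: 124/13  (≤ bound)
a_4 = 43: 5351/561  (≤ bound)
a_5 = 1: 5475/574  (≤ bound)
a_6 = 2: 16301/1709  (> 822, stop)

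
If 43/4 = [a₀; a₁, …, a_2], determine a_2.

43 ÷ 4 → quotient 10, remainder 3
4 ÷ 3 → quotient 1, remainder 1
3 ÷ 1 → quotient 3, remainder 0

3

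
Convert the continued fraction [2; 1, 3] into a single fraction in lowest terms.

11/4

Starting at the tail and folding back:
Start with 3.
1 + 1/(3/1) = 1 + 1/3 = 4/3
2 + 1/(4/3) = 2 + 3/4 = 11/4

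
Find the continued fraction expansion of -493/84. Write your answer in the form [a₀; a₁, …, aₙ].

[-6; 7, 1, 1, 1, 3]

Repeatedly divide and take the remainder:
-493 = -6·84 + 11, so a_0 = -6
84 = 7·11 + 7, so a_1 = 7
11 = 1·7 + 4, so a_2 = 1
7 = 1·4 + 3, so a_3 = 1
4 = 1·3 + 1, so a_4 = 1
3 = 3·1 + 0, so a_5 = 3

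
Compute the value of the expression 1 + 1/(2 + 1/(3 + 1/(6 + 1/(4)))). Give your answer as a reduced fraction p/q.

a_0 = 1: 1/1
a_1 = 2: 3/2
a_2 = 3: 10/7
a_3 = 6: 63/44
a_4 = 4: 262/183

262/183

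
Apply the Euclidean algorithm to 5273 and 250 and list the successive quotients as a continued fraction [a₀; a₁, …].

5273 = 21·250 + 23, so a_0 = 21
250 = 10·23 + 20, so a_1 = 10
23 = 1·20 + 3, so a_2 = 1
20 = 6·3 + 2, so a_3 = 6
3 = 1·2 + 1, so a_4 = 1
2 = 2·1 + 0, so a_5 = 2

[21; 10, 1, 6, 1, 2]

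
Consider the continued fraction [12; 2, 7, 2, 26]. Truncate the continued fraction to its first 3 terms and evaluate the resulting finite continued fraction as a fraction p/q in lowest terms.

187/15

a_0 = 12: 12/1
a_1 = 2: 25/2
a_2 = 7: 187/15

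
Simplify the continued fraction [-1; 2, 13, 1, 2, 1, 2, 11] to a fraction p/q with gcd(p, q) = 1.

Collapse the nested fraction from the inside out:
Start with 11.
2 + 1/(11/1) = 2 + 1/11 = 23/11
1 + 1/(23/11) = 1 + 11/23 = 34/23
2 + 1/(34/23) = 2 + 23/34 = 91/34
1 + 1/(91/34) = 1 + 34/91 = 125/91
13 + 1/(125/91) = 13 + 91/125 = 1716/125
2 + 1/(1716/125) = 2 + 125/1716 = 3557/1716
-1 + 1/(3557/1716) = -1 + 1716/3557 = -1841/3557

-1841/3557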